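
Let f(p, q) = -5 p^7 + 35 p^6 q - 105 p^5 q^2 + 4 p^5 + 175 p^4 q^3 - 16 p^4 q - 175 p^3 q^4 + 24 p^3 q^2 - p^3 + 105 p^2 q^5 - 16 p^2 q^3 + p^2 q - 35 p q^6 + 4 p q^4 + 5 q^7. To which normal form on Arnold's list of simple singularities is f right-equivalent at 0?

D_{8}

The Hessian of f at 0 is [[0, 0], [0, 0]] with rank 0, so corank 2. A Groebner basis of the Jacobian ideal J(f) in C{p,q} is {-2*p^2/3 + p*q^3, -19*p^2/6 + p*q/2 + q^4, p^3, p^2*q}; counting standard monomials gives mu = 8. Corank 2; j^3 = -p^2*(p - q) has shape L^2 M (L != M), so D-series; mu = 8 gives D_8.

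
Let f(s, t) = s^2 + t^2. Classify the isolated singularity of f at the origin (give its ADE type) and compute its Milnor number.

Type A1, Milnor number mu = 1.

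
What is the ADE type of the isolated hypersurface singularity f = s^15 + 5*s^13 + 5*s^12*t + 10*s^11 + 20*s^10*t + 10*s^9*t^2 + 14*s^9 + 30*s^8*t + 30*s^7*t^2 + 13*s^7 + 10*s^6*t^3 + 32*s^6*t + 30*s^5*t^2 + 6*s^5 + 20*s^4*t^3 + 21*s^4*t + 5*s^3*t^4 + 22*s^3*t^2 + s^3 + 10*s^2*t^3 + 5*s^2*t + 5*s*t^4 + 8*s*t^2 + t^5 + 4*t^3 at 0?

The Hessian of f at 0 has rank 0. Corank 2; j^3 = (s + t)*(s + 2*t)^2 has shape L^2 M (L != M), so D-series; mu = 6 gives D_6.

D_{6}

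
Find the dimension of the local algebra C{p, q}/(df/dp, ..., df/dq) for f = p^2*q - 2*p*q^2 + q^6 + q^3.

7

The Hessian of f at 0 has rank 0. Corank 2; j^3 = q*(p - q)^2 has shape L^2 M (L != M), so D-series; mu = 7 gives D_7.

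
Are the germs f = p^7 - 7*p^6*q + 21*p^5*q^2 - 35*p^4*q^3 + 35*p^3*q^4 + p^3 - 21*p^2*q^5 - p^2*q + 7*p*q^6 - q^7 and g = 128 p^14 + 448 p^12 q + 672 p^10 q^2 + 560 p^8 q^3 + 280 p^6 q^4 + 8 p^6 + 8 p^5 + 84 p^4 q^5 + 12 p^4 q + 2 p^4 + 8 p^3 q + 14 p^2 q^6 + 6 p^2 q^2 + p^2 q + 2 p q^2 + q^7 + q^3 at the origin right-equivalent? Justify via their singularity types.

Yes.

The Hessian of f at 0 is [[0, 0], [0, 0]] with rank 0, so corank 2. A Groebner basis of the Jacobian ideal J(f) in C{p,q} is {p*q/7 + q^6, p*q^2, p^2 - p*q}; counting standard monomials gives mu = 8. Corank 2; j^3 = p^2*(p - q) has shape L^2 M (L != M), so D-series; mu = 8 gives D_8. The Hessian of g at 0 is [[0, 0], [0, 0]] with rank 0, so corank 2. A Groebner basis of the Jacobian ideal J(g) in C{p,q} is {4*p^2/9 + p*q^3 - 25*p*q^2/6 + 73*p*q/36 - 17*q^3/9 + 19*q^2/12, -4*p^2/3 + 21*p*q^2/2 - 35*p*q/6 + q^4 + 25*q^3/6 - 9*q^2/2, p^3 + 8*p^2/9 - 7*p*q^2/3 + 37*p*q/18 - 7*q^3/9 + 7*q^2/6, p^2*q + p*q/2 + q^2/2}; counting standard monomials gives mu = 8. Corank 2; j^3 = q*(p + q)^2 has shape L^2 M (L != M), so D-series; mu = 8 gives D_8. Both have type D_8, hence right-equivalent.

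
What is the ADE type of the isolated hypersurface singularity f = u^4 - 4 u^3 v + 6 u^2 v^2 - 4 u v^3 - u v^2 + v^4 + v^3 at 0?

The Hessian of f at 0 is [[0, 0], [0, 0]] with rank 0, so corank 2. A Groebner basis of the Jacobian ideal J(f) in C{u,v} is {u^3 - v^2/4, v^3, u*v - v^2}; counting standard monomials gives mu = 5. Corank 2; j^3 = -v^2*(u - v) has shape L^2 M (L != M), so D-series; mu = 5 gives D_5.

D_{5}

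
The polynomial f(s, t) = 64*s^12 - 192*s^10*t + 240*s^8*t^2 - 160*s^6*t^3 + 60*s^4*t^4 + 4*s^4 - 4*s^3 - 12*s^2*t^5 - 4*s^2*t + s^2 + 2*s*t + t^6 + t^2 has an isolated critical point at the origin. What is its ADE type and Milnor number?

Type A_{5}, Milnor number mu = 5.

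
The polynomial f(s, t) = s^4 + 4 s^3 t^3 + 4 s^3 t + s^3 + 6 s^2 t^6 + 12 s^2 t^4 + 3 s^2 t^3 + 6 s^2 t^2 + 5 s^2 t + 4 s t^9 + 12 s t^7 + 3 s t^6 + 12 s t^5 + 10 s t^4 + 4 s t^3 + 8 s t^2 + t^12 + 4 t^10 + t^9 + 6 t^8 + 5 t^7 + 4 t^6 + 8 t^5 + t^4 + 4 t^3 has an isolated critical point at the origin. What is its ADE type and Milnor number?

Type D_5, Milnor number mu = 5.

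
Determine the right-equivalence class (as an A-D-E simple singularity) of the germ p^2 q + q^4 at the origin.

The Hessian of f at 0 is [[0, 0], [0, 0]] with rank 0, so corank 2. A Groebner basis of the Jacobian ideal J(f) in C{p,q} is {p^3, p^2/4 + q^3, p*q}; counting standard monomials gives mu = 5. Corank 2; j^3 = p^2*q has shape L^2 M (L != M), so D-series; mu = 5 gives D_5.

D5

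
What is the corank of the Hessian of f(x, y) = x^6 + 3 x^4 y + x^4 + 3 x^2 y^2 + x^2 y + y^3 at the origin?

2

The Hessian at 0 is [[0, 0], [0, 0]] of rank 0; hence corank 2.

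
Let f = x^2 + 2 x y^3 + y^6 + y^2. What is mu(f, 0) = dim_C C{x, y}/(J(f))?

1

The Hessian of f at 0 has rank 2. Corank 0: nondegenerate Morse point, so A_1.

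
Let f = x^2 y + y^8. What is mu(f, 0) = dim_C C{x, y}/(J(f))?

The Hessian of f at 0 is [[0, 0], [0, 0]] with rank 0, so corank 2. A Groebner basis of the Jacobian ideal J(f) in C{x,y} is {x^2/8 + y^7, x^3, x*y}; counting standard monomials gives mu = 9. Corank 2; j^3 = x^2*y has shape L^2 M (L != M), so D-series; mu = 9 gives D_9.

9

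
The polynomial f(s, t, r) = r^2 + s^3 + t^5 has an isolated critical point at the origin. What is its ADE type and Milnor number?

Type E8, Milnor number mu = 8.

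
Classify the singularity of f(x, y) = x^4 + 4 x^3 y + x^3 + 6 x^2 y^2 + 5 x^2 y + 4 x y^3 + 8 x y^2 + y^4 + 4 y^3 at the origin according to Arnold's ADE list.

D_{5}

The Hessian of f at 0 has rank 0. Corank 2; j^3 = (x + y)*(x + 2*y)^2 has shape L^2 M (L != M), so D-series; mu = 5 gives D_5.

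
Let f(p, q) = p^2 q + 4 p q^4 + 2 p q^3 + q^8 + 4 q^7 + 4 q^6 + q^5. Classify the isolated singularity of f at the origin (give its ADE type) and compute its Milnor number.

Type D_9, Milnor number mu = 9.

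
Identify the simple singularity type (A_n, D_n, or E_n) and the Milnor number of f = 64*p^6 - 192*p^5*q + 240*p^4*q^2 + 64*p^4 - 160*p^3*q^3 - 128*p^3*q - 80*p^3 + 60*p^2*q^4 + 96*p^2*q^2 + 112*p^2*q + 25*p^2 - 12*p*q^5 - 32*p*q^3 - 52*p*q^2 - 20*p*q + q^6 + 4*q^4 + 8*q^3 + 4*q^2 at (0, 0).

Type A_{5}, Milnor number mu = 5.

The Hessian of f at 0 has rank 1. Corank 1: A-series; mu = 5 gives A_5.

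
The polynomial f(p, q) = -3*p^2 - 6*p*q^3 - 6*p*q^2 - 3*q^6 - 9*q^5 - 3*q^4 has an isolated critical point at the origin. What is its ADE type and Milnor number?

The Hessian of f at 0 is [[-6, 0], [0, 0]] with rank 1, so corank 1. A Groebner basis of the Jacobian ideal J(f) in C{p,q} is {p + q^3 + q^2, p^2, p*q - p - q^2}; counting standard monomials gives mu = 4. Corank 1: A-series; mu = 4 gives A_4.

Type A4, Milnor number mu = 4.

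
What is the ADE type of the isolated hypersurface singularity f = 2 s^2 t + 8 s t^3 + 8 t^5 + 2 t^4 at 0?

The Hessian of f at 0 has rank 0. Corank 2; j^3 = 2*s^2*t has shape L^2 M (L != M), so D-series; mu = 5 gives D_5.

D5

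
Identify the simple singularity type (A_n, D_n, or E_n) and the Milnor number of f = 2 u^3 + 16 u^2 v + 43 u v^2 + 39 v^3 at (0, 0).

The Hessian of f at 0 has rank 0. Corank 2; j^3 = (u + 3*v)*(2*u^2 + 10*u*v + 13*v^2) splits into three distinct lines over C (the quadratic factor has nonzero discriminant), so D_4.

Type D_{4}, Milnor number mu = 4.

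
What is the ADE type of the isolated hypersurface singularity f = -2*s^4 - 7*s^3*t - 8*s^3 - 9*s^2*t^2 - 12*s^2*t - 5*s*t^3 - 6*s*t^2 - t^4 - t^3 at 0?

The Hessian of f at 0 has rank 0. Corank 2; j^3 = -(2*s + t)^3 is a perfect cube, so E-series; the 4-jet and mu = 7 give E_7.

E_{7}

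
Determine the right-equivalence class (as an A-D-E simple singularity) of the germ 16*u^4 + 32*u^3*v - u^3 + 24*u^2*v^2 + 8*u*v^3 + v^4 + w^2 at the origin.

The Hessian of f at 0 is [[0, 0, 0], [0, 0, 0], [0, 0, 2]] with rank 1, so corank 2. A Groebner basis of the Jacobian ideal J(f) in C{u,v,w} is {v^4, u*v^2 + v^3/6, u^2, w}; counting standard monomials gives mu = 6. Corank 2; j^3 = -u^3 is a perfect cube, so E-series; the 4-jet and mu = 6 give E_6.

E_6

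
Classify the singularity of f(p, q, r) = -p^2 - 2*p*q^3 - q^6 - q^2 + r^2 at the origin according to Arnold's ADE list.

A_1

The Hessian of f at 0 has rank 3. Corank 0: nondegenerate Morse point, so A_1.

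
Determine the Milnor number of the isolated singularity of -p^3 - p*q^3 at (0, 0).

7

The Hessian of f at 0 has rank 0. Corank 2; j^3 = -p^3 is a perfect cube, so E-series; the 4-jet and mu = 7 give E_7.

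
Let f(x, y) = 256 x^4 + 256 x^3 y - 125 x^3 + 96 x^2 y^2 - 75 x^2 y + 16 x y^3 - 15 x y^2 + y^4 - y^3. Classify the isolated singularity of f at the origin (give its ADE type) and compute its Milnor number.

Type E_6, Milnor number mu = 6.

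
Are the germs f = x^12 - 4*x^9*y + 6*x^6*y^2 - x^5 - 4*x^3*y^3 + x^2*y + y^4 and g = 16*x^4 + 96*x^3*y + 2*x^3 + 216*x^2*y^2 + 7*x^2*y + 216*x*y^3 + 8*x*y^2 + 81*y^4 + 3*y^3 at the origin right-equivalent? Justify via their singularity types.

Yes.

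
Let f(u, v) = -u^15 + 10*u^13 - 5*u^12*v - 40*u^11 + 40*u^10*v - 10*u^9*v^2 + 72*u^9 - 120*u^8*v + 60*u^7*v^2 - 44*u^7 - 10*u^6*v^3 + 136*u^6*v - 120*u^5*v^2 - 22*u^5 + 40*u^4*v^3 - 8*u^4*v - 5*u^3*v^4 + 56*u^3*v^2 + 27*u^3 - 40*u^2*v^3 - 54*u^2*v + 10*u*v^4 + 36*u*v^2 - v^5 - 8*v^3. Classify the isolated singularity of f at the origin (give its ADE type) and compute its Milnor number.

The Hessian of f at 0 has rank 0. Corank 2; j^3 = (3*u - 2*v)^3 is a perfect cube, so E-series; the 5-jet and mu = 8 give E_8.

Type E8, Milnor number mu = 8.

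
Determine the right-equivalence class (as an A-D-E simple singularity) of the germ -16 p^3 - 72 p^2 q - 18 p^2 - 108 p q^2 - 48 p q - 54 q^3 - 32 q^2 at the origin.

A_{2}

The Hessian of f at 0 has rank 1. Corank 1: A-series; mu = 2 gives A_2.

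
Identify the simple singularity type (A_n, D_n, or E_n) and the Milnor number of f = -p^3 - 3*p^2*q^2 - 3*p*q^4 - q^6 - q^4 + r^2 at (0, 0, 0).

Type E_{6}, Milnor number mu = 6.

The Hessian of f at 0 is [[0, 0, 0], [0, 0, 0], [0, 0, 2]] with rank 1, so corank 2. A Groebner basis of the Jacobian ideal J(f) in C{p,q,r} is {p^3, p^2*q, p^2/2 + p*q^2, q^3, r}; counting standard monomials gives mu = 6. Corank 2; j^3 = -p^3 is a perfect cube, so E-series; the 4-jet and mu = 6 give E_6.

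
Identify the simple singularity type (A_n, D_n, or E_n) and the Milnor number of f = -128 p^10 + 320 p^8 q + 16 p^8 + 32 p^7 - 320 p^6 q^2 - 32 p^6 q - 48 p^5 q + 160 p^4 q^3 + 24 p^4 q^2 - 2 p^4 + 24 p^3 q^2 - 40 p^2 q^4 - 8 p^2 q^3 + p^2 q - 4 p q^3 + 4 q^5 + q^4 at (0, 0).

Type D_{5}, Milnor number mu = 5.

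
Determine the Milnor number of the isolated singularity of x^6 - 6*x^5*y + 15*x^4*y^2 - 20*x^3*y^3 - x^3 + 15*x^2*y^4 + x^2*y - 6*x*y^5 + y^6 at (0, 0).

7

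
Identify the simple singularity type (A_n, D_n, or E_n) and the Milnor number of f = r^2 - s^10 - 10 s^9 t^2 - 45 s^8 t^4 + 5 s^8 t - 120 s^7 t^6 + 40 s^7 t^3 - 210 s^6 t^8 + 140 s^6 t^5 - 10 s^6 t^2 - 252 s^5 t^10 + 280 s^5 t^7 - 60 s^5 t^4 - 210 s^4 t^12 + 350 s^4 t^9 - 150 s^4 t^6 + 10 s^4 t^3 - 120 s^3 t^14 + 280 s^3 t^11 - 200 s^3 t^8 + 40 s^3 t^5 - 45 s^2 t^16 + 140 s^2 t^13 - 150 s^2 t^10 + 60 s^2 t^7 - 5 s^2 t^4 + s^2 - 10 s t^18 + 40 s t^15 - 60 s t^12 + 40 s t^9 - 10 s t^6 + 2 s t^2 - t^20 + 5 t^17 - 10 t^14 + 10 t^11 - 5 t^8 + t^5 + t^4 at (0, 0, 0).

Type A_{4}, Milnor number mu = 4.

The Hessian of f at 0 is [[2, 0, 0], [0, 0, 0], [0, 0, 2]] with rank 2, so corank 1. A Groebner basis of the Jacobian ideal J(f) in C{s,t,r} is {s^2, s + t^2, r}; counting standard monomials gives mu = 4. Corank 1: A-series; mu = 4 gives A_4.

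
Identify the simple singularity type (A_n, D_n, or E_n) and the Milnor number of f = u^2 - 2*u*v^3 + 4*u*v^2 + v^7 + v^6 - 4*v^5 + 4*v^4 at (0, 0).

Type A6, Milnor number mu = 6.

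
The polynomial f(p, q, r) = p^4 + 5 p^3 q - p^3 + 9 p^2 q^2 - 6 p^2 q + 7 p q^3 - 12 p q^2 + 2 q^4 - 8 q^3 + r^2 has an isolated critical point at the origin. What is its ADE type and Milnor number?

Type E7, Milnor number mu = 7.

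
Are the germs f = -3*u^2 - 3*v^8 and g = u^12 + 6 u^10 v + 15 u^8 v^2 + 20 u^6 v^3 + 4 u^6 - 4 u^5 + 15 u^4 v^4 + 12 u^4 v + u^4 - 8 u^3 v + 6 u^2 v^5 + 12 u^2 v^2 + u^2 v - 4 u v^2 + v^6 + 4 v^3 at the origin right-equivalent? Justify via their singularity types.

No.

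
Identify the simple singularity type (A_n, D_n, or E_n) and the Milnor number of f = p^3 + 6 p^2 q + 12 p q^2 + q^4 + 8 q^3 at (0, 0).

Type E_6, Milnor number mu = 6.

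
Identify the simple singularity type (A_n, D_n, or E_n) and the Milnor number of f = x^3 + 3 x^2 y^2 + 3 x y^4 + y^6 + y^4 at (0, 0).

Type E6, Milnor number mu = 6.

The Hessian of f at 0 is [[0, 0], [0, 0]] with rank 0, so corank 2. A Groebner basis of the Jacobian ideal J(f) in C{x,y} is {x^3, x^2*y, x^2/2 + x*y^2, y^3}; counting standard monomials gives mu = 6. Corank 2; j^3 = x^3 is a perfect cube, so E-series; the 4-jet and mu = 6 give E_6.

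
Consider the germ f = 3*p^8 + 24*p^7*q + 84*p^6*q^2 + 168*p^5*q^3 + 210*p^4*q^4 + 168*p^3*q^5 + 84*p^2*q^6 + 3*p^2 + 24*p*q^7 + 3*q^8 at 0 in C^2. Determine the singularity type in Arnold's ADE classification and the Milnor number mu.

The Hessian of f at 0 has rank 1. Corank 1: A-series; mu = 7 gives A_7.

Type A_{7}, Milnor number mu = 7.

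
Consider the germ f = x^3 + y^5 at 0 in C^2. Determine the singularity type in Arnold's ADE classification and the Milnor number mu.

The Hessian of f at 0 has rank 0. Corank 2; j^3 = x^3 is a perfect cube, so E-series; the 5-jet and mu = 8 give E_8.

Type E8, Milnor number mu = 8.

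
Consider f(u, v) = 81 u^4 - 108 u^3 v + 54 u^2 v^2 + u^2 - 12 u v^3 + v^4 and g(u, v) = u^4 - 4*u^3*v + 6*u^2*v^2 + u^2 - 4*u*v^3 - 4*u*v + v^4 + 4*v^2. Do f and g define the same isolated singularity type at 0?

Yes.

The Hessian of f at 0 has rank 1. Corank 1: A-series; mu = 3 gives A_3. The Hessian of g at 0 has rank 1. Corank 1: A-series; mu = 3 gives A_3. Both have type A_3, hence right-equivalent.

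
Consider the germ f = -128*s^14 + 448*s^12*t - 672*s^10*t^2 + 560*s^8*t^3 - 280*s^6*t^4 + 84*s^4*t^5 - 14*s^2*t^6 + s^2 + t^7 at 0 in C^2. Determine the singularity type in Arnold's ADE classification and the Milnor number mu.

The Hessian of f at 0 has rank 1. Corank 1: A-series; mu = 6 gives A_6.

Type A_{6}, Milnor number mu = 6.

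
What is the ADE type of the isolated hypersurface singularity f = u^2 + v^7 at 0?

A6

The Hessian of f at 0 is [[2, 0], [0, 0]] with rank 1, so corank 1. A Groebner basis of the Jacobian ideal J(f) in C{u,v} is {v^6, u}; counting standard monomials gives mu = 6. Corank 1: A-series; mu = 6 gives A_6.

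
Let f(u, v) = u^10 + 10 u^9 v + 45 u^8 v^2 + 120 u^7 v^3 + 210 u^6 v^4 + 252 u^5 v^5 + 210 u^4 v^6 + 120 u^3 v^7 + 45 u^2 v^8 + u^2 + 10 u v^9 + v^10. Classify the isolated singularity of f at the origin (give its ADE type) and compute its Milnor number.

The Hessian of f at 0 has rank 1. Corank 1: A-series; mu = 9 gives A_9.

Type A9, Milnor number mu = 9.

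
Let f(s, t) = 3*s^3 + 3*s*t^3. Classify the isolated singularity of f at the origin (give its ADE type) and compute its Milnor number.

Type E_7, Milnor number mu = 7.

The Hessian of f at 0 has rank 0. Corank 2; j^3 = 3*s^3 is a perfect cube, so E-series; the 4-jet and mu = 7 give E_7.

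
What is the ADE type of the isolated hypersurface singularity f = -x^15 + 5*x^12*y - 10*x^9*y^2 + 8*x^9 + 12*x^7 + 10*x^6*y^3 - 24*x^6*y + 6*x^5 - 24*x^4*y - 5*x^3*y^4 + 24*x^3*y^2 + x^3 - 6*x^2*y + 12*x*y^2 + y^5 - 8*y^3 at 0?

E8

The Hessian of f at 0 is [[0, 0], [0, 0]] with rank 0, so corank 2. A Groebner basis of the Jacobian ideal J(f) in C{x,y} is {x^2/32 + x*y^3 - x*y/8 + y^2/8, y^4, x^3 - 12*x*y^2 + 16*y^3, x^2*y - 4*x*y^2 + 4*y^3}; counting standard monomials gives mu = 8. Corank 2; j^3 = (x - 2*y)^3 is a perfect cube, so E-series; the 5-jet and mu = 8 give E_8.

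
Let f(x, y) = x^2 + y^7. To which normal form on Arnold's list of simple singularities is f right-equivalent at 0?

A6

The Hessian of f at 0 has rank 1. Corank 1: A-series; mu = 6 gives A_6.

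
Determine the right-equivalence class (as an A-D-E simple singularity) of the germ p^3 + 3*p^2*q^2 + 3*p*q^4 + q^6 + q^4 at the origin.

E_{6}

The Hessian of f at 0 has rank 0. Corank 2; j^3 = p^3 is a perfect cube, so E-series; the 4-jet and mu = 6 give E_6.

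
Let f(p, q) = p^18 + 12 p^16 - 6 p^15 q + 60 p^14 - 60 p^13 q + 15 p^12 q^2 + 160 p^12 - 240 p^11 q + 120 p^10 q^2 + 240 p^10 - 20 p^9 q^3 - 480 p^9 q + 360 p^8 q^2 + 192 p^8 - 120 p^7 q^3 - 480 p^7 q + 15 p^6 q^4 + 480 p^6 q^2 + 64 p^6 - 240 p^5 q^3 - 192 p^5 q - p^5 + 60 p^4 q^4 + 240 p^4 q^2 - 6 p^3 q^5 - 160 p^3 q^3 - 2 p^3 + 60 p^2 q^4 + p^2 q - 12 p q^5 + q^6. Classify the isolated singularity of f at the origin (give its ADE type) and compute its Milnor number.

The Hessian of f at 0 is [[0, 0], [0, 0]] with rank 0, so corank 2. A Groebner basis of the Jacobian ideal J(f) in C{p,q} is {p*q/12 + q^5, p*q^2, p^2 - p*q/2}; counting standard monomials gives mu = 7. Corank 2; j^3 = -p^2*(2*p - q) has shape L^2 M (L != M), so D-series; mu = 7 gives D_7.

Type D7, Milnor number mu = 7.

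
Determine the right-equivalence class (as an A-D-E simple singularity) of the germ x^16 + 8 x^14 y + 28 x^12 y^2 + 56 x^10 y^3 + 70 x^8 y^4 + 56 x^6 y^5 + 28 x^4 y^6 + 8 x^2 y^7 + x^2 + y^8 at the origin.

A7

The Hessian of f at 0 has rank 1. Corank 1: A-series; mu = 7 gives A_7.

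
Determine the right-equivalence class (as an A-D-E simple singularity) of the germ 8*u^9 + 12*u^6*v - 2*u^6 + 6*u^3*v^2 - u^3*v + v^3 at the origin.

The Hessian of f at 0 is [[0, 0], [0, 0]] with rank 0, so corank 2. A Groebner basis of the Jacobian ideal J(f) in C{u,v} is {u^3 - 3*v^2, u^2*v, v^3}; counting standard monomials gives mu = 7. Corank 2; j^3 = v^3 is a perfect cube, so E-series; the 4-jet and mu = 7 give E_7.

E7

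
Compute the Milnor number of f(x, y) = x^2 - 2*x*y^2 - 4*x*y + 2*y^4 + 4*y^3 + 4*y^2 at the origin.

3

The Hessian of f at 0 is [[2, -4], [-4, 8]] with rank 1, so corank 1. A Groebner basis of the Jacobian ideal J(f) in C{x,y} is {x^2 - 4*x + 8*y, x*y - 2*x + 4*y, -x + y^2 + 2*y}; counting standard monomials gives mu = 3. Corank 1: A-series; mu = 3 gives A_3.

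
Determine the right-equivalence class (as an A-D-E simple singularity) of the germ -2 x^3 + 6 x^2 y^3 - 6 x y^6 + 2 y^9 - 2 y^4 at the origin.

E6

The Hessian of f at 0 is [[0, 0], [0, 0]] with rank 0, so corank 2. A Groebner basis of the Jacobian ideal J(f) in C{x,y} is {y^3, x^2}; counting standard monomials gives mu = 6. Corank 2; j^3 = -2*x^3 is a perfect cube, so E-series; the 4-jet and mu = 6 give E_6.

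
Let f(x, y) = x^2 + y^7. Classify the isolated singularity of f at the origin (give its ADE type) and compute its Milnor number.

The Hessian of f at 0 is [[2, 0], [0, 0]] with rank 1, so corank 1. A Groebner basis of the Jacobian ideal J(f) in C{x,y} is {y^6, x}; counting standard monomials gives mu = 6. Corank 1: A-series; mu = 6 gives A_6.

Type A6, Milnor number mu = 6.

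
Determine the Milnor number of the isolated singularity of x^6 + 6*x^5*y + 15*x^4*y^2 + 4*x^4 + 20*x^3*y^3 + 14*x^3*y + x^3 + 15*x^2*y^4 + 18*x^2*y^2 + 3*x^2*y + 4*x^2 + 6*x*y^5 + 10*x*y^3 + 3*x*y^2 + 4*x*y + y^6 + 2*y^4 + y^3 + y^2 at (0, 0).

The Hessian of f at 0 has rank 1. Corank 1: A-series; mu = 2 gives A_2.

2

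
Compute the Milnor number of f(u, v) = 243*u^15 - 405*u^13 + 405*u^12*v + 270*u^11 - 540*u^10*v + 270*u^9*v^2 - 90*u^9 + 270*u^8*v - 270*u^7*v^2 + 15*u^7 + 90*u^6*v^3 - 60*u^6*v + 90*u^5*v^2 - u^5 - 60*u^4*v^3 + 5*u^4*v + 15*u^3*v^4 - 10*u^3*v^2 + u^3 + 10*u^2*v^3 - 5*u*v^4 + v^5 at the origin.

The Hessian of f at 0 has rank 0. Corank 2; j^3 = u^3 is a perfect cube, so E-series; the 5-jet and mu = 8 give E_8.

8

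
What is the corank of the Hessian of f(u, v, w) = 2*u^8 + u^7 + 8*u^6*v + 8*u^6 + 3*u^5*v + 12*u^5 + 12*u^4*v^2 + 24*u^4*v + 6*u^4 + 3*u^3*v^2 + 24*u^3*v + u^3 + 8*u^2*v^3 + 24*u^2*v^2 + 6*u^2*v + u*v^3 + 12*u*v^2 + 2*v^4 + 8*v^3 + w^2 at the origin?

The Hessian at 0 is [[0, 0, 0], [0, 0, 0], [0, 0, 2]] of rank 1; hence corank 2.

2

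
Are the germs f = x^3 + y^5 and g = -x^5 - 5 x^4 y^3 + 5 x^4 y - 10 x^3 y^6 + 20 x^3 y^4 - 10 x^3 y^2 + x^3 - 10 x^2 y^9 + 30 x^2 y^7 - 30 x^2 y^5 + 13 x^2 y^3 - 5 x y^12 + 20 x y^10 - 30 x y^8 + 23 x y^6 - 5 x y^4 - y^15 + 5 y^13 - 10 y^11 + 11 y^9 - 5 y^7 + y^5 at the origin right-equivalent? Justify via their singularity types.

The Hessian of f at 0 is [[0, 0], [0, 0]] with rank 0, so corank 2. A Groebner basis of the Jacobian ideal J(f) in C{x,y} is {y^4, x^2}; counting standard monomials gives mu = 8. Corank 2; j^3 = x^3 is a perfect cube, so E-series; the 5-jet and mu = 8 give E_8. The Hessian of g at 0 is [[0, 0], [0, 0]] with rank 0, so corank 2. A Groebner basis of the Jacobian ideal J(g) in C{x,y} is {x^2/2 + x*y^3, 2*x^2 + y^4, x^3, x^2*y}; counting standard monomials gives mu = 8. Corank 2; j^3 = x^3 is a perfect cube, so E-series; the 5-jet and mu = 8 give E_8. Both have type E_8, hence right-equivalent.

Yes.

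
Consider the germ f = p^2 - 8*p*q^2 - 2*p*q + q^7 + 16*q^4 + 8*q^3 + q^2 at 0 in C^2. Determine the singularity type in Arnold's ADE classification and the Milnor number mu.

The Hessian of f at 0 has rank 1. Corank 1: A-series; mu = 6 gives A_6.

Type A_{6}, Milnor number mu = 6.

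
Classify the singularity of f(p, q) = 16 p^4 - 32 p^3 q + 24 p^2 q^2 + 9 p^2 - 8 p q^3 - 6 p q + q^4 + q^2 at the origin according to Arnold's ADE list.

A_3

The Hessian of f at 0 has rank 1. Corank 1: A-series; mu = 3 gives A_3.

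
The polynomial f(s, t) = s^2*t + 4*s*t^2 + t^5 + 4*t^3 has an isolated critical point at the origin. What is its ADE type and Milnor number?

The Hessian of f at 0 is [[0, 0], [0, 0]] with rank 0, so corank 2. A Groebner basis of the Jacobian ideal J(f) in C{s,t} is {s^2/5 + t^4 - 4*t^2/5, s^3 + 8*t^3, s*t + 2*t^2}; counting standard monomials gives mu = 6. Corank 2; j^3 = t*(s + 2*t)^2 has shape L^2 M (L != M), so D-series; mu = 6 gives D_6.

Type D_6, Milnor number mu = 6.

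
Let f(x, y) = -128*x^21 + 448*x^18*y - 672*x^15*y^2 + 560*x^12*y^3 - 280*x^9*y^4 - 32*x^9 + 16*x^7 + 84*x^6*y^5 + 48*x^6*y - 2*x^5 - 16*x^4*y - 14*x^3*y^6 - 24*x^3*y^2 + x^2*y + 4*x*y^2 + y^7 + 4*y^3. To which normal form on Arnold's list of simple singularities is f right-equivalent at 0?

The Hessian of f at 0 has rank 0. Corank 2; j^3 = y*(x + 2*y)^2 has shape L^2 M (L != M), so D-series; mu = 8 gives D_8.

D_{8}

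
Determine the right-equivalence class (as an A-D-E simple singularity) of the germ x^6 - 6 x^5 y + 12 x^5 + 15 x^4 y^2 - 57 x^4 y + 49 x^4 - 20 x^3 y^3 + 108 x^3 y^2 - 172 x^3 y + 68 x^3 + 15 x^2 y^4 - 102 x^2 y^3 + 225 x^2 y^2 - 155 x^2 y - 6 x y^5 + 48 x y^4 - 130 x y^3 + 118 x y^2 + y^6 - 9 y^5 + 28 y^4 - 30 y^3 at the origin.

D_4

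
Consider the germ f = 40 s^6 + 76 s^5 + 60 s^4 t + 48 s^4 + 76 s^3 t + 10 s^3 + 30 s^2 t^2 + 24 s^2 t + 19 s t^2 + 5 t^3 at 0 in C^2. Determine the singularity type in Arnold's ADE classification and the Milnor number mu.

The Hessian of f at 0 has rank 0. Corank 2; j^3 = (s + t)*(10*s^2 + 14*s*t + 5*t^2) splits into three distinct lines over C (the quadratic factor has nonzero discriminant), so D_4.

Type D_{4}, Milnor number mu = 4.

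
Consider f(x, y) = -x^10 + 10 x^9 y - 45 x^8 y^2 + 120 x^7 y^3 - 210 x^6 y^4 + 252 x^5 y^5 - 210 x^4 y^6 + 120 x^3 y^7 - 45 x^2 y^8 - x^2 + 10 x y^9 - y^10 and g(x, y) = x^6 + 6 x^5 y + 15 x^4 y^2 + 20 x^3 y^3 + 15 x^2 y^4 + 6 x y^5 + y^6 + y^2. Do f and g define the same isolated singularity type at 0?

The Hessian of f at 0 has rank 1. Corank 1: A-series; mu = 9 gives A_9. The Hessian of g at 0 has rank 1. Corank 1: A-series; mu = 5 gives A_5. f is A_9 but g is A_5, hence not right-equivalent.

No.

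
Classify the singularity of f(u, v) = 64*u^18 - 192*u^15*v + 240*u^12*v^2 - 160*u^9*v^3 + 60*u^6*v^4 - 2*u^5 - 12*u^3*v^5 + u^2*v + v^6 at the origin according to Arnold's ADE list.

D_{7}

The Hessian of f at 0 has rank 0. Corank 2; j^3 = u^2*v has shape L^2 M (L != M), so D-series; mu = 7 gives D_7.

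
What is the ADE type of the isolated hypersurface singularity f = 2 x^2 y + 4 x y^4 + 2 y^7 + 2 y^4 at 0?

The Hessian of f at 0 is [[0, 0], [0, 0]] with rank 0, so corank 2. A Groebner basis of the Jacobian ideal J(f) in C{x,y} is {x^3, x^2/4 + y^3, x*y}; counting standard monomials gives mu = 5. Corank 2; j^3 = 2*x^2*y has shape L^2 M (L != M), so D-series; mu = 5 gives D_5.

D_5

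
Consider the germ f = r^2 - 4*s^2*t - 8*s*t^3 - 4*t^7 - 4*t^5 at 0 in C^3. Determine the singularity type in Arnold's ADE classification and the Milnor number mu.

The Hessian of f at 0 is [[0, 0, 0], [0, 0, 0], [0, 0, 2]] with rank 1, so corank 2. A Groebner basis of the Jacobian ideal J(f) in C{s,t,r} is {s^2*t^2 + s^2/7 + s*t^2/7, s^3 - s^2/7 - s*t^2/7, s*t + t^3, r}; counting standard monomials gives mu = 8. Corank 2; j^3 = -4*s^2*t has shape L^2 M (L != M), so D-series; mu = 8 gives D_8.

Type D_{8}, Milnor number mu = 8.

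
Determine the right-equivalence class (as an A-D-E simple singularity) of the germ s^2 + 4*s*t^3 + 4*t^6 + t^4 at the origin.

A3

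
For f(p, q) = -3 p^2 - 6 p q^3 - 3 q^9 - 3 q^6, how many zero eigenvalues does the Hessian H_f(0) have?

1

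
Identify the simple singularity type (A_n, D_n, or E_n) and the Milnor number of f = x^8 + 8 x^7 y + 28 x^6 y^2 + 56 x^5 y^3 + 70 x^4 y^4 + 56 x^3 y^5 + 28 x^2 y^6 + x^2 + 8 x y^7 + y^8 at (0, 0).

Type A7, Milnor number mu = 7.

The Hessian of f at 0 has rank 1. Corank 1: A-series; mu = 7 gives A_7.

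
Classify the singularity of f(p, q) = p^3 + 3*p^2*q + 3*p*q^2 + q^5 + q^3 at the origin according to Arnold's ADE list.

The Hessian of f at 0 is [[0, 0], [0, 0]] with rank 0, so corank 2. A Groebner basis of the Jacobian ideal J(f) in C{p,q} is {q^4, p^2 + 2*p*q + q^2}; counting standard monomials gives mu = 8. Corank 2; j^3 = (p + q)^3 is a perfect cube, so E-series; the 5-jet and mu = 8 give E_8.

E_{8}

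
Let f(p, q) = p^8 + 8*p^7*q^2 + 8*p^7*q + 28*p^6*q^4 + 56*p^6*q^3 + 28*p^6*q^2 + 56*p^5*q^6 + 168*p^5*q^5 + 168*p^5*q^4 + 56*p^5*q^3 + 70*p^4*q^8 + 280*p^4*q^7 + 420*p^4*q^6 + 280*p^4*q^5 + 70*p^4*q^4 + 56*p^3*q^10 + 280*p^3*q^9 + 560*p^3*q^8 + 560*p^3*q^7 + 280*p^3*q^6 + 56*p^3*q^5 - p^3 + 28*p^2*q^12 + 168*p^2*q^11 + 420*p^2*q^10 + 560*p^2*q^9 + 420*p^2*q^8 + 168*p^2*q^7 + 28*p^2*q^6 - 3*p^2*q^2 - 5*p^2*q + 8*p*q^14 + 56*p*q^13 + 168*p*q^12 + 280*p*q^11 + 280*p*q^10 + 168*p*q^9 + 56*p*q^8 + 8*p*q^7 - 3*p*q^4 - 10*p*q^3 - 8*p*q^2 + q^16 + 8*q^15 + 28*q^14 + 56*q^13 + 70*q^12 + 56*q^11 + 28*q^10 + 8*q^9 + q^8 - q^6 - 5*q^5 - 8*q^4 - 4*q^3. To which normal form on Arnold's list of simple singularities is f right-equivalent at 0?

D_{9}

The Hessian of f at 0 has rank 0. Corank 2; j^3 = -(p + q)*(p + 2*q)^2 has shape L^2 M (L != M), so D-series; mu = 9 gives D_9.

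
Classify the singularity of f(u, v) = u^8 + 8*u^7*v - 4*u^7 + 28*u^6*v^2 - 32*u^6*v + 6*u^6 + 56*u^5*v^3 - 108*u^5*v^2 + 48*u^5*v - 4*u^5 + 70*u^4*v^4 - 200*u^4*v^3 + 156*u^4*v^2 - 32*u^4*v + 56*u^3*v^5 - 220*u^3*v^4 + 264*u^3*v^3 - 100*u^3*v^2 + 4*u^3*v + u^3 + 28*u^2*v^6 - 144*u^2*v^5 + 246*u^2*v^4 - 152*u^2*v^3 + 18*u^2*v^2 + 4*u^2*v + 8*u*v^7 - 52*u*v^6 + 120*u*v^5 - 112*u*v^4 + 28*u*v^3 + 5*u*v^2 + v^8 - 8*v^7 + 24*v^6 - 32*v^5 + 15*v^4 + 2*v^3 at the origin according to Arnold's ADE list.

The Hessian of f at 0 has rank 0. Corank 2; j^3 = (u + v)^2*(u + 2*v) has shape L^2 M (L != M), so D-series; mu = 5 gives D_5.

D_5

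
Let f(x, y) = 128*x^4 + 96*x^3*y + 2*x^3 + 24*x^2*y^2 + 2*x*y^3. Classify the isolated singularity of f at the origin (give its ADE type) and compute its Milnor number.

Type E7, Milnor number mu = 7.

The Hessian of f at 0 is [[0, 0], [0, 0]] with rank 0, so corank 2. A Groebner basis of the Jacobian ideal J(f) in C{x,y} is {3*x^2/16 + y^4 + y^3/16, x^3, x^2*y - x^2/16 - y^3/48, x^2/2 + x*y^2 + y^3/6}; counting standard monomials gives mu = 7. Corank 2; j^3 = 2*x^3 is a perfect cube, so E-series; the 4-jet and mu = 7 give E_7.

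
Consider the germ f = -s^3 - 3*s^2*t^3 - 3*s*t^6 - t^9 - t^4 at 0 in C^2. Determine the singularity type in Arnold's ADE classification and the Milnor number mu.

Type E6, Milnor number mu = 6.

The Hessian of f at 0 is [[0, 0], [0, 0]] with rank 0, so corank 2. A Groebner basis of the Jacobian ideal J(f) in C{s,t} is {t^3, s^2}; counting standard monomials gives mu = 6. Corank 2; j^3 = -s^3 is a perfect cube, so E-series; the 4-jet and mu = 6 give E_6.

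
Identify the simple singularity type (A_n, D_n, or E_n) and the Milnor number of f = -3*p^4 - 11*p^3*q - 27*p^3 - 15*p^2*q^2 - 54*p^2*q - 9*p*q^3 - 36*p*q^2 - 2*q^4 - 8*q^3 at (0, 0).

The Hessian of f at 0 has rank 0. Corank 2; j^3 = -(3*p + 2*q)^3 is a perfect cube, so E-series; the 4-jet and mu = 7 give E_7.

Type E7, Milnor number mu = 7.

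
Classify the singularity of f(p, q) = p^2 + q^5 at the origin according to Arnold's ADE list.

The Hessian of f at 0 has rank 1. Corank 1: A-series; mu = 4 gives A_4.

A_4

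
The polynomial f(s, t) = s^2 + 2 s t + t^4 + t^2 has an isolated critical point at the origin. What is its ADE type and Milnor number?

The Hessian of f at 0 is [[2, 2], [2, 2]] with rank 1, so corank 1. A Groebner basis of the Jacobian ideal J(f) in C{s,t} is {t^3, s + t}; counting standard monomials gives mu = 3. Corank 1: A-series; mu = 3 gives A_3.

Type A_3, Milnor number mu = 3.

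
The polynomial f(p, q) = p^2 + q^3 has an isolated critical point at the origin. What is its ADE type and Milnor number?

Type A_{2}, Milnor number mu = 2.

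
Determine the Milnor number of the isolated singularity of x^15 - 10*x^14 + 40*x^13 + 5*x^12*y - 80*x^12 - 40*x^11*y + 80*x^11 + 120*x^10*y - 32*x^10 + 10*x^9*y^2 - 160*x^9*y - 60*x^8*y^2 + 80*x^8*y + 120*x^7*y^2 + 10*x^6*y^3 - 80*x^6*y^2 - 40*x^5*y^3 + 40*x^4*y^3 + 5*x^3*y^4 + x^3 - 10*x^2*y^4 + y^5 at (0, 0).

8

The Hessian of f at 0 is [[0, 0], [0, 0]] with rank 0, so corank 2. A Groebner basis of the Jacobian ideal J(f) in C{x,y} is {y^4, x^2}; counting standard monomials gives mu = 8. Corank 2; j^3 = x^3 is a perfect cube, so E-series; the 5-jet and mu = 8 give E_8.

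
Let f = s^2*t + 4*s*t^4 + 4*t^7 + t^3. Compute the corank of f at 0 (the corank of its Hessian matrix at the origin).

2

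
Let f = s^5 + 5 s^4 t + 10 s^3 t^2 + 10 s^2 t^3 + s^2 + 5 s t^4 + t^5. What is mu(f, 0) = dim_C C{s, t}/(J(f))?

The Hessian of f at 0 is [[2, 0], [0, 0]] with rank 1, so corank 1. A Groebner basis of the Jacobian ideal J(f) in C{s,t} is {t^4, s}; counting standard monomials gives mu = 4. Corank 1: A-series; mu = 4 gives A_4.

4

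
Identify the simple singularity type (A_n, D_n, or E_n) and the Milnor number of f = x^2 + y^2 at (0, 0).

Type A_{1}, Milnor number mu = 1.

The Hessian of f at 0 is [[2, 0], [0, 2]] with rank 2, so corank 0. A Groebner basis of the Jacobian ideal J(f) in C{x,y} is {x, y}; counting standard monomials gives mu = 1. Corank 0: nondegenerate Morse point, so A_1.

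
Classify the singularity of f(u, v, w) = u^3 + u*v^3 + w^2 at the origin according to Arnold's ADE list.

The Hessian of f at 0 is [[0, 0, 0], [0, 0, 0], [0, 0, 2]] with rank 1, so corank 2. A Groebner basis of the Jacobian ideal J(f) in C{u,v,w} is {u^3, u*v^2, 3*u^2 + v^3, w}; counting standard monomials gives mu = 7. Corank 2; j^3 = u^3 is a perfect cube, so E-series; the 4-jet and mu = 7 give E_7.

E_7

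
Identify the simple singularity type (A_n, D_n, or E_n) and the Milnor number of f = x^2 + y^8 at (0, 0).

The Hessian of f at 0 has rank 1. Corank 1: A-series; mu = 7 gives A_7.

Type A7, Milnor number mu = 7.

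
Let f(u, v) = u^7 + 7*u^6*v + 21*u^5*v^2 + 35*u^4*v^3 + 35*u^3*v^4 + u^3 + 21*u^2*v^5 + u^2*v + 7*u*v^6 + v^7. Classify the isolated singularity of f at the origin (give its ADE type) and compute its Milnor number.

The Hessian of f at 0 has rank 0. Corank 2; j^3 = u^2*(u + v) has shape L^2 M (L != M), so D-series; mu = 8 gives D_8.

Type D_8, Milnor number mu = 8.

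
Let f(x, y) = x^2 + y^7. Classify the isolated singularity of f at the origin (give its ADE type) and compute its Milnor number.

Type A_6, Milnor number mu = 6.

The Hessian of f at 0 has rank 1. Corank 1: A-series; mu = 6 gives A_6.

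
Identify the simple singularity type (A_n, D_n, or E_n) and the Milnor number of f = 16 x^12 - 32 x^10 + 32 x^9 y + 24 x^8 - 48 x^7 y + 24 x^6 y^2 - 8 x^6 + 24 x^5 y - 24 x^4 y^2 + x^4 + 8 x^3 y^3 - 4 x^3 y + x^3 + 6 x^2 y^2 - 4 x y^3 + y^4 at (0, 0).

Type E6, Milnor number mu = 6.

The Hessian of f at 0 has rank 0. Corank 2; j^3 = x^3 is a perfect cube, so E-series; the 4-jet and mu = 6 give E_6.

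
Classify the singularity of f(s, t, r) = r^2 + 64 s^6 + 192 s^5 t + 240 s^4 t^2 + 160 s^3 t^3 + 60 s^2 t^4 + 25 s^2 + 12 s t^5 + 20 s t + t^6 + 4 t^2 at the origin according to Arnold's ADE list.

A_{5}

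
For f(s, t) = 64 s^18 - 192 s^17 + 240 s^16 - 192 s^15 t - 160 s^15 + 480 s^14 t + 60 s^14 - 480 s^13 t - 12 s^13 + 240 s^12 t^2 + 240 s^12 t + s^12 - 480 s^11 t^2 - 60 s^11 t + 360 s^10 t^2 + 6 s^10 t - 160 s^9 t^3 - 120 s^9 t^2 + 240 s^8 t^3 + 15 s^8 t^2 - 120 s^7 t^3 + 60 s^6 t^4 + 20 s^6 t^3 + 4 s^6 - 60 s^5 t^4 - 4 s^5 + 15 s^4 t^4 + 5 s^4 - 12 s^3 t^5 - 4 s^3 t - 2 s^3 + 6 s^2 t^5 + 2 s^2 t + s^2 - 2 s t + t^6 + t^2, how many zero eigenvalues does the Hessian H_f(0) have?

1

The Hessian at 0 is [[2, -2], [-2, 2]] of rank 1; hence corank 1.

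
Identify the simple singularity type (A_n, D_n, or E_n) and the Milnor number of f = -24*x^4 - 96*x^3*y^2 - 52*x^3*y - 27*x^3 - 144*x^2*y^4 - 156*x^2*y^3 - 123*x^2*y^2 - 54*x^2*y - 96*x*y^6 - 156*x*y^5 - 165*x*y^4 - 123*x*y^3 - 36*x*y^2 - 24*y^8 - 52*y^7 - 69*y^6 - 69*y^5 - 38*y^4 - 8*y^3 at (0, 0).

Type E7, Milnor number mu = 7.

The Hessian of f at 0 has rank 0. Corank 2; j^3 = -(3*x + 2*y)^3 is a perfect cube, so E-series; the 4-jet and mu = 7 give E_7.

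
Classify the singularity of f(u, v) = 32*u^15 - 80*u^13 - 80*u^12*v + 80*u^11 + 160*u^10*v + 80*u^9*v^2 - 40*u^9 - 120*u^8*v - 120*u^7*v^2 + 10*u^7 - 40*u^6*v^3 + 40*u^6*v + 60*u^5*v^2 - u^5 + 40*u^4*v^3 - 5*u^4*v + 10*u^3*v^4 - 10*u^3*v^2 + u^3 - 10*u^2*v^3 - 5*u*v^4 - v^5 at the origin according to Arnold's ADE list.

The Hessian of f at 0 has rank 0. Corank 2; j^3 = u^3 is a perfect cube, so E-series; the 5-jet and mu = 8 give E_8.

E_8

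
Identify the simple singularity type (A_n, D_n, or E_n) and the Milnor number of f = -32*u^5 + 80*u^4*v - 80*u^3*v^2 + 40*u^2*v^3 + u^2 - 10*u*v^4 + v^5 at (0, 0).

The Hessian of f at 0 is [[2, 0], [0, 0]] with rank 1, so corank 1. A Groebner basis of the Jacobian ideal J(f) in C{u,v} is {v^4, u}; counting standard monomials gives mu = 4. Corank 1: A-series; mu = 4 gives A_4.

Type A_{4}, Milnor number mu = 4.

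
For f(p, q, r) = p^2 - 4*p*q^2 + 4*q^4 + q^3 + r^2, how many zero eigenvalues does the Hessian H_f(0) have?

1

Hessian at 0 has rank 2.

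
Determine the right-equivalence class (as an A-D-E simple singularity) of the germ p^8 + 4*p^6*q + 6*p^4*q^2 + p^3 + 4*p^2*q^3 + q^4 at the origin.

E6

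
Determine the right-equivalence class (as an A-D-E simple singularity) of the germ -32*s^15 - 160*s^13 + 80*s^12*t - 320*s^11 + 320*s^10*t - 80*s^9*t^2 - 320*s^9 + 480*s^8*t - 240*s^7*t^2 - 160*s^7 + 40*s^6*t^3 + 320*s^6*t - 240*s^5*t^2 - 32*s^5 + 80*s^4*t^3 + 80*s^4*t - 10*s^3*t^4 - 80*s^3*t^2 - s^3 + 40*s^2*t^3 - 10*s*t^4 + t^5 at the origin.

E_8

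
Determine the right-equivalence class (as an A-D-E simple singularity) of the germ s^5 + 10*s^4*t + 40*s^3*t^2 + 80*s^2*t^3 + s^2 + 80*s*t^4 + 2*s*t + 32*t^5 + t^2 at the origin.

A_4

The Hessian of f at 0 is [[2, 2], [2, 2]] with rank 1, so corank 1. A Groebner basis of the Jacobian ideal J(f) in C{s,t} is {t^4, s + t}; counting standard monomials gives mu = 4. Corank 1: A-series; mu = 4 gives A_4.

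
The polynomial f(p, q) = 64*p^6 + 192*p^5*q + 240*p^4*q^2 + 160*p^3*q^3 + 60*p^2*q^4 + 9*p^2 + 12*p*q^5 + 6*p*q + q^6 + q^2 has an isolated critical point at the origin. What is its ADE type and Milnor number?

Type A_{5}, Milnor number mu = 5.

The Hessian of f at 0 has rank 1. Corank 1: A-series; mu = 5 gives A_5.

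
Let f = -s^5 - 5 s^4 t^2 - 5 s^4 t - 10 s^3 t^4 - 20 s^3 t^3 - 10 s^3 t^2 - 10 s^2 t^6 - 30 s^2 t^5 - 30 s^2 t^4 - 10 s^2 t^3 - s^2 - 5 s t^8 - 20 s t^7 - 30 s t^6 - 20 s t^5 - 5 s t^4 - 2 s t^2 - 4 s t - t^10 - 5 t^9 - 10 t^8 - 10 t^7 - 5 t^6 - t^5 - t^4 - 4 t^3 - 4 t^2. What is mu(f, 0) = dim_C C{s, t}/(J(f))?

The Hessian of f at 0 has rank 1. Corank 1: A-series; mu = 4 gives A_4.

4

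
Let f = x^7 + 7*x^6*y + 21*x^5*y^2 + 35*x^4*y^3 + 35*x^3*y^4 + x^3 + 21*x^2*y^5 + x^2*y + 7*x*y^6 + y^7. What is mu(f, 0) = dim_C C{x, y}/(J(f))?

8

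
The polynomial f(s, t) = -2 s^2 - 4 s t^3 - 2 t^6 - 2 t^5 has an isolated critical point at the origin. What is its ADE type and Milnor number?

The Hessian of f at 0 has rank 1. Corank 1: A-series; mu = 4 gives A_4.

Type A4, Milnor number mu = 4.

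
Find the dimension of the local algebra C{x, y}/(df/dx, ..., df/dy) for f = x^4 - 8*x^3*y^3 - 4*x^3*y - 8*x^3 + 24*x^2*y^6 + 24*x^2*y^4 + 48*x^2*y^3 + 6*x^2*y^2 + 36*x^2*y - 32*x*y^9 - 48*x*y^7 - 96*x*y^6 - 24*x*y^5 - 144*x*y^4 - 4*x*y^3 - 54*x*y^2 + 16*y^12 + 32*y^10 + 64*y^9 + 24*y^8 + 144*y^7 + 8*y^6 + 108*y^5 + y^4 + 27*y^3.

6

The Hessian of f at 0 is [[0, 0], [0, 0]] with rank 0, so corank 2. A Groebner basis of the Jacobian ideal J(f) in C{x,y} is {y^4, x*y^2 - 4*y^3/3, x^2 - 3*x*y + 9*y^2/4}; counting standard monomials gives mu = 6. Corank 2; j^3 = -(2*x - 3*y)^3 is a perfect cube, so E-series; the 4-jet and mu = 6 give E_6.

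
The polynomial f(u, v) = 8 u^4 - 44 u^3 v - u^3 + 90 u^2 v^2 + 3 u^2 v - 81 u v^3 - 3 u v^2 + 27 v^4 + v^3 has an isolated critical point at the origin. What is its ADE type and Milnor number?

The Hessian of f at 0 is [[0, 0], [0, 0]] with rank 0, so corank 2. A Groebner basis of the Jacobian ideal J(f) in C{u,v} is {3*u^2/4 - 3*u*v/2 + v^4 + v^3/4 + 3*v^2/4, u^3 - 15*u^2/4 + 15*u*v/2 - 9*v^3/4 - 15*v^2/4, u^2*v - 9*u^2/4 + 9*u*v/2 - 7*v^3/4 - 9*v^2/4, -u^2 + u*v^2 + 2*u*v - 4*v^3/3 - v^2}; counting standard monomials gives mu = 7. Corank 2; j^3 = -(u - v)^3 is a perfect cube, so E-series; the 4-jet and mu = 7 give E_7.

Type E_7, Milnor number mu = 7.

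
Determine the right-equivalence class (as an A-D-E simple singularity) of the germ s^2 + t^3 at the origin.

A2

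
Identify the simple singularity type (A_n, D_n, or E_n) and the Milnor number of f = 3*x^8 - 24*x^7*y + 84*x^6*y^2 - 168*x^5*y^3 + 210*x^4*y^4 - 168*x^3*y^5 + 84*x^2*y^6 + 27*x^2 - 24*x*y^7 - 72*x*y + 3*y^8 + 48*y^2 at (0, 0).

The Hessian of f at 0 is [[54, -72], [-72, 96]] with rank 1, so corank 1. A Groebner basis of the Jacobian ideal J(f) in C{x,y} is {y^7, x - 4*y/3}; counting standard monomials gives mu = 7. Corank 1: A-series; mu = 7 gives A_7.

Type A_7, Milnor number mu = 7.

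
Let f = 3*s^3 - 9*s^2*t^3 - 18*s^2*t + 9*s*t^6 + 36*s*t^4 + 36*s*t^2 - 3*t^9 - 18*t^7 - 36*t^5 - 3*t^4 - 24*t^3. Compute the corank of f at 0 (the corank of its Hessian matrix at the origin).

The Hessian at 0 is [[0, 0], [0, 0]] of rank 0; hence corank 2.

2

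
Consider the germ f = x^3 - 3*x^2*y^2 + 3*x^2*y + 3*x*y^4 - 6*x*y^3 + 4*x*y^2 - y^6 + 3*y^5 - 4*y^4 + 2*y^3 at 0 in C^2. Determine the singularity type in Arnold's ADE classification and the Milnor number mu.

The Hessian of f at 0 has rank 0. Corank 2; j^3 = (x + y)*(x^2 + 2*x*y + 2*y^2) splits into three distinct lines over C (the quadratic factor has nonzero discriminant), so D_4.

Type D4, Milnor number mu = 4.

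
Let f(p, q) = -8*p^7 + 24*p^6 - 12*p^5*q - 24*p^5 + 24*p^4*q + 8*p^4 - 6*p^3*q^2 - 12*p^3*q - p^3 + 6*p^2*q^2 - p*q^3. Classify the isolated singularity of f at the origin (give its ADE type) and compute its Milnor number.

Type E7, Milnor number mu = 7.

The Hessian of f at 0 has rank 0. Corank 2; j^3 = -p^3 is a perfect cube, so E-series; the 4-jet and mu = 7 give E_7.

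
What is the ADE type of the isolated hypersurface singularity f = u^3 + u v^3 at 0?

E_7

The Hessian of f at 0 has rank 0. Corank 2; j^3 = u^3 is a perfect cube, so E-series; the 4-jet and mu = 7 give E_7.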